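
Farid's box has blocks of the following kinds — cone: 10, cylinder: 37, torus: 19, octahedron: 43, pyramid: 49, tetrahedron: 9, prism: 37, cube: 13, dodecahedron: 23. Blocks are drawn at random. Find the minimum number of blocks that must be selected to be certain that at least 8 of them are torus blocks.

In the worst case for collecting torus blocks, every non-torus block comes out first.
There are 10 + 37 + 43 + 49 + 9 + 37 + 13 + 23 = 221 non-torus blocks altogether.
After those, each further block must be torus, so 221 + 8 = 229 draws guarantee 8 torus blocks.

229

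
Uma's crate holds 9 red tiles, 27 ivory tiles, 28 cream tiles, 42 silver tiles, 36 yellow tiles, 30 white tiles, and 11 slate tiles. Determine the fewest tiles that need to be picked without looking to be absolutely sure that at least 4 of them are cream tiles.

159

In the worst case for collecting cream tiles, every non-cream tile comes out first.
There are 9 + 27 + 42 + 36 + 30 + 11 = 155 non-cream tiles altogether.
After those, each further tile must be cream, so 155 + 4 = 159 draws guarantee 4 cream tiles.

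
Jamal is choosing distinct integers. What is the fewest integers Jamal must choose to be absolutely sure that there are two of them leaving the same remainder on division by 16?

By the pigeonhole principle, the 16 residue classes mod 16 are the pigeonholes.
With 16 integers one could put 1 in each residue class and have no class reach 2.
The 17th integer pushes some class to 2, so 16·1 + 1 = 17.

17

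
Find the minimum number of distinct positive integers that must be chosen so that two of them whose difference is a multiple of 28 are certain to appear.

29

Integers whose pairwise differences are multiples of 28 are exactly those sharing a remainder mod 28. The 28 residue classes mod 28 are the pigeonholes.
With 28 integers one could put 1 in each residue class and have no class reach 2.
The 29th integer pushes some class to 2, so 28·1 + 1 = 29.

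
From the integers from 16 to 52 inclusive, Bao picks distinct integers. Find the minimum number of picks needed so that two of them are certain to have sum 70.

A set avoiding the sum 70 can contain at most one of each pair {x, 70−x}, plus the 3 elements whose complement lies outside the range or equal to its own complement.
The integers 16, …, 35 (20 of them) are such a set: any two sum to at least 16+17 = 33 and at most 34+35 = 69 < 70.
Any 21st integer completes one of the 17 pairs, so 21 choices force a sum of 70.

21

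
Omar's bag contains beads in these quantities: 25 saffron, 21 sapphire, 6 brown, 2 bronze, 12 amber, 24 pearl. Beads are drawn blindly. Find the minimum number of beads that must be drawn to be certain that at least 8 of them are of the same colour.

37

An adversary could hand out at most 7 beads per colour (brown, bronze run out sooner): 7 + 7 + 6 + 2 + 7 + 7 = 36 beads and still no colour has 8.
One more bead lands in a colour already at 7, so 37 draws are enough and 36 are not.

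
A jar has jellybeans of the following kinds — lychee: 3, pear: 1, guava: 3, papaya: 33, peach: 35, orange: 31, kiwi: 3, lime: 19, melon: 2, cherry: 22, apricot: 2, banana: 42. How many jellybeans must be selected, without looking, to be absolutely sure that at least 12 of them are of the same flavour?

By the pigeonhole principle, put each drawn jellybean into a box by flavour. The largest draw with every box below 12 takes min(count, 11) from each flavour; flavours with fewer than 11 contribute all they have.
Σ min(cᵢ, 11) = 3 + 1 + 3 + 11 + 11 + 11 + 3 + 11 + 2 + 11 + 2 + 11 = 80.
Draw number 80 + 1 = 81 must push one box to 12.

81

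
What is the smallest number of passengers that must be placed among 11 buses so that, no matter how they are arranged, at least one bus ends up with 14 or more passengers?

With 143 passengers one could put exactly 13 in each of the 11 buses, and no bus would reach 14.
One more passenger must land in a bus that already has 13, giving it 14.
So 11 × 13 + 1 = 144 passengers are required.

144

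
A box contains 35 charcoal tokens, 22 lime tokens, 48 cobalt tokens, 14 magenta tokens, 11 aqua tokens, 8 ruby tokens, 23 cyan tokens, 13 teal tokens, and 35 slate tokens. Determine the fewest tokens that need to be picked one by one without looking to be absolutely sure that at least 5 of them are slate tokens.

In the worst case for collecting slate tokens, every non-slate token comes out first.
There are 35 + 22 + 48 + 14 + 11 + 8 + 23 + 13 = 174 non-slate tokens altogether.
After those, each further token must be slate, so 174 + 5 = 179 draws guarantee 5 slate tokens.

179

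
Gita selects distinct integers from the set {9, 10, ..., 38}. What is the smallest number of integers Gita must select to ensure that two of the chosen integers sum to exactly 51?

18

Two chosen integers sum to 51 exactly when both halves of some pair {x, 51−x} with 13 ≤ x ≤ 51−x ≤ 38 are chosen — 13 such pairs.
The remaining 4 elements (those with no distinct partner in range) can never complete a 51-sum, so the worst case takes all of them and one from each pair: 4 + 13 = 17.
The 18th integer has to be the second member of some pair, so 17 + 1 = 18.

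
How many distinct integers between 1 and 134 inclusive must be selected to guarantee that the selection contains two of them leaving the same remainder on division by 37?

The 37 residue classes mod 37 are the pigeonholes.
With 37 integers one could put 1 in each residue class and have no class reach 2.
The 38th integer pushes some class to 2, so 37·1 + 1 = 38.

38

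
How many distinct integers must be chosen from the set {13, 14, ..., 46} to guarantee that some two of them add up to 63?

20

Two chosen integers sum to 63 exactly when both halves of some pair {x, 63−x} with 17 ≤ x ≤ 63−x ≤ 46 are chosen — 15 such pairs.
The remaining 4 elements (those with no distinct partner in range) can never complete a 63-sum, so the worst case takes all of them and one from each pair: 4 + 15 = 19.
Pigeonhole: the 20th integer has to be the second member of some pair, so 19 + 1 = 20.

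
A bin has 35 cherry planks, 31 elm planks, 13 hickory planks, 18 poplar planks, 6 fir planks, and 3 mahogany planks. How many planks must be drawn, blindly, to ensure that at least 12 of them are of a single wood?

54

By the pigeonhole principle, the 6 woods are the holes; the planks drawn are the pigeons.
To avoid 12 of any one wood, the worst case takes at most 11 of each wood, or every plank of a wood that has fewer than 11.
That gives 11 + 11 + 11 + 11 + 6 + 3 = 53 planks with no wood reaching 12.
The next plank forces some wood to 12, so 53 + 1 = 54.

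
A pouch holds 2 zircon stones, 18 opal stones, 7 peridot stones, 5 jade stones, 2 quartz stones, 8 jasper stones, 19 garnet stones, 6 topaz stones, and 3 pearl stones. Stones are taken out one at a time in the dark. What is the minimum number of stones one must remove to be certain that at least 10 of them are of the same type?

52

The 9 types are the holes; the stones drawn are the pigeons.
To avoid 10 of any one type, the worst case takes at most 9 of each type, or every stone of a type that has fewer than 9.
That gives 2 + 9 + 7 + 5 + 2 + 8 + 9 + 6 + 3 = 51 stones with no type reaching 10.
The next stone forces some type to 10, so 51 + 1 = 52.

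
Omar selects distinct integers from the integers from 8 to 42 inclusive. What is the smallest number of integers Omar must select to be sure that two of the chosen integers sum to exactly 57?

Group the elements by complementary pair {x, 57−x}: {15,42}, {16,41}, {17,40}, …, giving 14 two-element pairs and 7 integers whose partner 57−x falls outside [8,42].
By pigeonhole, treating each of those 21 groups as a pigeonhole, one can pick one integer per group — 21 integers — with no two summing to 57.
The 22nd integer lands in an occupied pair, forcing a sum of 57.

22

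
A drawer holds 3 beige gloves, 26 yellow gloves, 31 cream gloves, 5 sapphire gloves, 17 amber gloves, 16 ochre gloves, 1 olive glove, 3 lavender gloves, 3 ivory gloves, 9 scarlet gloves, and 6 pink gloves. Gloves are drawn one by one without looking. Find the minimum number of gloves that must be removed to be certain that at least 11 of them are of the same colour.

71

By the pigeonhole principle, put each drawn glove into a box by colour. The largest draw with every box below 11 takes min(count, 10) from each colour; colours with fewer than 10 contribute all they have.
Σ min(cᵢ, 10) = 3 + 10 + 10 + 5 + 10 + 10 + 1 + 3 + 3 + 9 + 6 = 70.
Draw number 70 + 1 = 71 must push one box to 11.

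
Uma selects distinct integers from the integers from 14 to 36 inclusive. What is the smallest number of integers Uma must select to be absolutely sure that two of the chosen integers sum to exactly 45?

15

Group the elements by complementary pair {x, 45−x}: {14,31}, {15,30}, {16,29}, …, giving 9 two-element pairs and 5 integers whose partner 45−x falls outside [14,36].
Treating each of those 14 groups as a pigeonhole, one can pick one integer per group — 14 integers — with no two summing to 45.
The 15th integer lands in an occupied pair, forcing a sum of 45.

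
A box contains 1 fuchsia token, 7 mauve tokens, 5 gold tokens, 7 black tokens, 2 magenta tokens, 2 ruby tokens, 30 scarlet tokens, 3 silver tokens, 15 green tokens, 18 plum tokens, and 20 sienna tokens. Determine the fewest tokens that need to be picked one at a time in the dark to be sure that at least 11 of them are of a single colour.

68

Put each drawn token into a box by colour. The largest draw with every box below 11 takes min(count, 10) from each colour; colours with fewer than 10 contribute all they have.
Σ min(cᵢ, 10) = 1 + 7 + 5 + 7 + 2 + 2 + 10 + 3 + 10 + 10 + 10 = 67.
Draw number 67 + 1 = 68 must push one box to 11.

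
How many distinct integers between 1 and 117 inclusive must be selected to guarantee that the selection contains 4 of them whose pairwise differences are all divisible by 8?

Integers whose pairwise differences are multiples of 8 are exactly those sharing a remainder mod 8. The 8 residue classes mod 8 are the pigeonholes.
With 24 integers one could put 3 in each residue class and have no class reach 4.
The 25th integer pushes some class to 4, so 8·3 + 1 = 25.

25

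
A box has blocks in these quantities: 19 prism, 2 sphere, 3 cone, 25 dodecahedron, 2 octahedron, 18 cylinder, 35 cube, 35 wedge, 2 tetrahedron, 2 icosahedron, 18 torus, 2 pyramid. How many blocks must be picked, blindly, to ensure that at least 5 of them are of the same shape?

By pigeonhole, put each drawn block into a box by shape. The largest draw with every box below 5 takes min(count, 4) from each shape; shapes with fewer than 4 contribute all they have.
Σ min(cᵢ, 4) = 4 + 2 + 3 + 4 + 2 + 4 + 4 + 4 + 2 + 2 + 4 + 2 = 37.
Draw number 37 + 1 = 38 must push one box to 5.

38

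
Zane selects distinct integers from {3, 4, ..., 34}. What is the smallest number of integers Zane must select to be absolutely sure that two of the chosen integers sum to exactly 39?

Two chosen integers sum to 39 exactly when both halves of some pair {x, 39−x} with 5 ≤ x ≤ 39−x ≤ 34 are chosen — 15 such pairs.
The remaining 2 elements (those with no distinct partner in range) can never complete a 39-sum, so the worst case takes all of them and one from each pair: 2 + 15 = 17.
By the pigeonhole principle, the 18th integer has to be the second member of some pair, so 17 + 1 = 18.

18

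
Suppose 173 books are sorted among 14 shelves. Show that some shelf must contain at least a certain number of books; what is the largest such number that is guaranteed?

13

By pigeonhole, the 14 shelves are the holes and the 173 books are the pigeons.
If every shelf held at most 12 books, the total would be at most 14 × 12 = 168, which is less than 173.
So some shelf holds at least ⌈173/14⌉ = 13 books.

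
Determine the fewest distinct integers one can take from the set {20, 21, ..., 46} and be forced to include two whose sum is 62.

Group the elements by complementary pair {x, 62−x}: {20,42}, {21,41}, {22,40}, …, giving 11 two-element pairs; the single value 31 (it cannot pair with itself since the integers are distinct); and 4 integers whose partner 62−x falls outside [20,46].
Treating each of those 16 groups as a pigeonhole, one can pick one integer per group — 16 integers — with no two summing to 62.
The 17th integer lands in an occupied pair, forcing a sum of 62.

17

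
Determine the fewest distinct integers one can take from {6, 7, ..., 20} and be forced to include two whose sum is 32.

12

Group the elements by complementary pair {x, 32−x}: {12,20}, {13,19}, {14,18}, …, giving 4 two-element pairs, the single value 16 (it cannot pair with itself since the integers are distinct), and 6 integers whose partner 32−x falls outside [6,20].
Treating each of those 11 groups as a pigeonhole, one can pick one integer per group — 11 integers — with no two summing to 32.
The 12th integer lands in an occupied pair, forcing a sum of 32.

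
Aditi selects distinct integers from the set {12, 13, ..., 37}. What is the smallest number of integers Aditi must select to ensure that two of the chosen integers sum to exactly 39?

A set avoiding the sum 39 can contain at most one of each pair {x, 39−x}, plus the 10 elements whose complement lies outside the range.
The integers 20, …, 37 (18 of them) are such a set: any two sum to at least 20+21 = 41 > 39.
Any 19th integer completes one of the 8 pairs, so 19 choices force a sum of 39.

19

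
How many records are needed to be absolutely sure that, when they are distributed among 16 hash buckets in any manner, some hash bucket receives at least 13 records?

193

With 192 records one could put exactly 12 in each of the 16 hash buckets, and no hash bucket would reach 13.
By the pigeonhole principle, one more record must land in a hash bucket that already has 12, giving it 13.
So 16 × 12 + 1 = 193 records are required.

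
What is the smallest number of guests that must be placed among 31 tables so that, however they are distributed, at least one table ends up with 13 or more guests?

With 372 guests one could put exactly 12 in each of the 31 tables, and no table would reach 13.
Pigeonhole: one more guest must land in a table that already has 12, giving it 13.
So 31 × 12 + 1 = 373 guests are required.

373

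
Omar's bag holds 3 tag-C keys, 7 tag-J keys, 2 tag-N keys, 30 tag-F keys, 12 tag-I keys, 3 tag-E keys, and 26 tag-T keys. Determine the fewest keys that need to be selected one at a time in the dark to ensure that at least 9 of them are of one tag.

40

An adversary could hand out at most 8 keys per tag (4 tags run out sooner): 3 + 7 + 2 + 8 + 8 + 3 + 8 = 39 keys and still no tag has 9.
By the pigeonhole principle, one more key lands in a tag already at 8, so 40 draws are enough and 39 are not.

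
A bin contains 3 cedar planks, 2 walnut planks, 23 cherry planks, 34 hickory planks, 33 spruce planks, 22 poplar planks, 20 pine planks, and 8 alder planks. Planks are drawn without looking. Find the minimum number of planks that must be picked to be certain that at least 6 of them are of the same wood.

An adversary could hand out at most 5 planks per wood (cedar, walnut run out sooner): 3 + 2 + 5 + 5 + 5 + 5 + 5 + 5 = 35 planks and still no wood has 6.
One more plank lands in a wood already at 5, so 36 draws are enough and 35 are not.

36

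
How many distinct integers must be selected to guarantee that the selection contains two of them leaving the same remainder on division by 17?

18

Pigeonhole: the 17 residue classes mod 17 are the pigeonholes.
With 17 integers one could put 1 in each residue class and have no class reach 2.
The 18th integer pushes some class to 2, so 17·1 + 1 = 18.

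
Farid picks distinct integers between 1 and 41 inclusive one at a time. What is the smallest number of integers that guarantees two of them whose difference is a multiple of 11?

Integers whose pairwise differences are multiples of 11 are exactly those sharing a remainder mod 11. Pigeonhole: the 11 residue classes mod 11 are the pigeonholes.
With 11 integers one could put 1 in each residue class and have no class reach 2.
The 12th integer pushes some class to 2, so 11·1 + 1 = 12.

12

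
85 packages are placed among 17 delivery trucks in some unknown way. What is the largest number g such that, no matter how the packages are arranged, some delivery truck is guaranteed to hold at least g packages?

The 17 delivery trucks are the holes and the 85 packages are the pigeons.
If every delivery truck held at most 4 packages, the total would be at most 17 × 4 = 68, which is less than 85.
So some delivery truck holds at least ⌈85/17⌉ = 5 packages.

5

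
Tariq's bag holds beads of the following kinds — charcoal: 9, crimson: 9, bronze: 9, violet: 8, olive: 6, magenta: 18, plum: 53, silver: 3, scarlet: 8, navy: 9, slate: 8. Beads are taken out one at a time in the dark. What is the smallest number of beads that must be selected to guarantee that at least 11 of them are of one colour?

An adversary could hand out at most 10 beads per colour (9 colours run out sooner): 9 + 9 + 9 + 8 + 6 + 10 + 10 + 3 + 8 + 9 + 8 = 89 beads and still no colour has 11.
By the pigeonhole principle, one more bead lands in a colour already at 10, so 90 draws are enough and 89 are not.

90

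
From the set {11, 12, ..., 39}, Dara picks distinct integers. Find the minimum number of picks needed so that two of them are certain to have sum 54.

18

Group the elements by complementary pair {x, 54−x}: {15,39}, {16,38}, {17,37}, …, giving 12 two-element pairs, the single value 27 (it cannot pair with itself since the integers are distinct), and 4 integers whose partner 54−x falls outside [11,39].
Pigeonhole: treating each of those 17 groups as a pigeonhole, one can pick one integer per group — 17 integers — with no two summing to 54.
The 18th integer lands in an occupied pair, forcing a sum of 54.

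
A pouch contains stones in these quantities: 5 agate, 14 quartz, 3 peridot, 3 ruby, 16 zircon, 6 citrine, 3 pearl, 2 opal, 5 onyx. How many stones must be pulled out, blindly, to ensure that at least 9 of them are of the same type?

44

An adversary could hand out at most 8 stones per type (7 types run out sooner): 5 + 8 + 3 + 3 + 8 + 6 + 3 + 2 + 5 = 43 stones and still no type has 9.
By the pigeonhole principle, one more stone lands in a type already at 8, so 44 draws are enough and 43 are not.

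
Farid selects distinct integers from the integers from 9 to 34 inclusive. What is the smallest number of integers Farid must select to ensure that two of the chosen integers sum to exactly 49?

Two chosen integers sum to 49 exactly when both halves of some pair {x, 49−x} with 15 ≤ x ≤ 49−x ≤ 34 are chosen — 10 such pairs.
The remaining 6 elements (those with no distinct partner in range) can never complete a 49-sum, so the worst case takes all of them and one from each pair: 6 + 10 = 16.
The 17th integer has to be the second member of some pair, so 16 + 1 = 17.

17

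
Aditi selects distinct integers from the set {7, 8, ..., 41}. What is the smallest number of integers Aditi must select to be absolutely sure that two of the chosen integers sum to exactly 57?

Group the elements by complementary pair {x, 57−x}: {16,41}, {17,40}, {18,39}, …, giving 13 two-element pairs and 9 integers whose partner 57−x falls outside [7,41].
Treating each of those 22 groups as a pigeonhole, one can pick one integer per group — 22 integers — with no two summing to 57.
The 23rd integer lands in an occupied pair, forcing a sum of 57.

23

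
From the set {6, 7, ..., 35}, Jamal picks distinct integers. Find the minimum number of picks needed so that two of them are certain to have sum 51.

Group the elements by complementary pair {x, 51−x}: {16,35}, {17,34}, {18,33}, …, giving 10 two-element pairs and 10 integers whose partner 51−x falls outside [6,35].
By the pigeonhole principle, treating each of those 20 groups as a pigeonhole, one can pick one integer per group — 20 integers — with no two summing to 51.
The 21st integer lands in an occupied pair, forcing a sum of 51.

21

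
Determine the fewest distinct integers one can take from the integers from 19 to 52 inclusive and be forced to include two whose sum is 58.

25

Two chosen integers sum to 58 exactly when both halves of some pair {x, 58−x} with 19 ≤ x ≤ 58−x ≤ 39 are chosen — 10 such pairs.
The remaining 14 elements (those with no distinct partner in range) can never complete a 58-sum, so the worst case takes all of them and one from each pair: 14 + 10 = 24.
Pigeonhole: the 25th integer has to be the second member of some pair, so 24 + 1 = 25.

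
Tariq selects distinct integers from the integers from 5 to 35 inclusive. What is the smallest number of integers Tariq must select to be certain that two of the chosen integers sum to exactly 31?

Group the elements by complementary pair {x, 31−x}: {5,26}, {6,25}, {7,24}, …, giving 11 two-element pairs and 9 integers whose partner 31−x falls outside [5,35].
By the pigeonhole principle, treating each of those 20 groups as a pigeonhole, one can pick one integer per group — 20 integers — with no two summing to 31.
The 21st integer lands in an occupied pair, forcing a sum of 31.

21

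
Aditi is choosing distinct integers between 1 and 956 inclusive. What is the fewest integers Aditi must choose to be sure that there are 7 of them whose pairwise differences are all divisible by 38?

229

Integers whose pairwise differences are multiples of 38 are exactly those sharing a remainder mod 38. By pigeonhole, the 38 residue classes mod 38 are the pigeonholes.
With 228 integers one could put 6 in each residue class and have no class reach 7.
The 229th integer pushes some class to 7, so 38·6 + 1 = 229.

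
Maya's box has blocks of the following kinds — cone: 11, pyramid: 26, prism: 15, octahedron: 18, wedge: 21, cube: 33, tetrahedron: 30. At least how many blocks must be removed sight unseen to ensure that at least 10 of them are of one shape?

64

The 7 shapes are the holes; the blocks drawn are the pigeons.
To avoid 10 of any one shape, the worst case takes at most 9 of each shape.
That gives 9 + 9 + 9 + 9 + 9 + 9 + 9 = 63 blocks with no shape reaching 10.
The next block forces some shape to 10, so 63 + 1 = 64.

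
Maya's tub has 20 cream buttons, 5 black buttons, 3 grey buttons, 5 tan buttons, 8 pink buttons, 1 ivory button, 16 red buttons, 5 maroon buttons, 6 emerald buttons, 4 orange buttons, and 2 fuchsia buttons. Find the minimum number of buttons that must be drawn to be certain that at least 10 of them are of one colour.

58

Pigeonhole: the 11 colours are the holes; the buttons drawn are the pigeons.
To avoid 10 of any one colour, the worst case takes at most 9 of each colour, or every button of a colour that has fewer than 9.
That gives 9 + 5 + 3 + 5 + 8 + 1 + 9 + 5 + 6 + 4 + 2 = 57 buttons with no colour reaching 10.
The next button forces some colour to 10, so 57 + 1 = 58.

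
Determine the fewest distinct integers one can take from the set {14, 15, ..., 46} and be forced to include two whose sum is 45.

A set avoiding the sum 45 can contain at most one of each pair {x, 45−x}, plus the 15 elements whose complement lies outside the range.
The integers 23, …, 46 (24 of them) are such a set: any two sum to at least 23+24 = 47 > 45.
By pigeonhole, any 25th integer completes one of the 9 pairs, so 25 choices force a sum of 45.

25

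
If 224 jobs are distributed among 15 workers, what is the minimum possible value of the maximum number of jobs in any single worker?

The 15 workers are the holes and the 224 jobs are the pigeons.
If every worker held at most 14 jobs, the total would be at most 15 × 14 = 210, which is less than 224.
So some worker holds at least ⌈224/15⌉ = 15 jobs.

15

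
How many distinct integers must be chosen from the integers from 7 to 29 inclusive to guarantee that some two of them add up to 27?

Group the elements by complementary pair {x, 27−x}: {7,20}, {8,19}, {9,18}, …, giving 7 two-element pairs and 9 integers whose partner 27−x falls outside [7,29].
Pigeonhole: treating each of those 16 groups as a pigeonhole, one can pick one integer per group — 16 integers — with no two summing to 27.
The 17th integer lands in an occupied pair, forcing a sum of 27.

17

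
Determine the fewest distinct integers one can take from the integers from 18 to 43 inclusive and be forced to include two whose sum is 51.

19

Group the elements by complementary pair {x, 51−x}: {18,33}, {19,32}, {20,31}, …, giving 8 two-element pairs and 10 integers whose partner 51−x falls outside [18,43].
By the pigeonhole principle, treating each of those 18 groups as a pigeonhole, one can pick one integer per group — 18 integers — with no two summing to 51.
The 19th integer lands in an occupied pair, forcing a sum of 51.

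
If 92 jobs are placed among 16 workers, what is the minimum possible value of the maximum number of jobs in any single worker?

The 16 workers are the holes and the 92 jobs are the pigeons.
If every worker held at most 5 jobs, the total would be at most 16 × 5 = 80, which is less than 92.
So some worker holds at least ⌈92/16⌉ = 6 jobs.

6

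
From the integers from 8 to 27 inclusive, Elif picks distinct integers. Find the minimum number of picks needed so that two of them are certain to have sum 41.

14

A set avoiding the sum 41 can contain at most one of each pair {x, 41−x}, plus the 6 elements whose complement lies outside the range.
The integers 8, …, 20 (13 of them) are such a set: any two sum to at least 8+9 = 17 and at most 19+20 = 39 < 41.
By pigeonhole, any 14th integer completes one of the 7 pairs, so 14 choices force a sum of 41.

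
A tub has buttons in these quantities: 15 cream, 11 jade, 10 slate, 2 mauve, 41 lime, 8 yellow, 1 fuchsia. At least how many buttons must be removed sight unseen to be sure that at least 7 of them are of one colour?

An adversary could hand out at most 6 buttons per colour (mauve, fuchsia run out sooner): 6 + 6 + 6 + 2 + 6 + 6 + 1 = 33 buttons and still no colour has 7.
Pigeonhole: one more button lands in a colour already at 6, so 34 draws are enough and 33 are not.

34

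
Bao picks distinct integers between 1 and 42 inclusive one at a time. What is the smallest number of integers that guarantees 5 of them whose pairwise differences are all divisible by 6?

25

Integers whose pairwise differences are multiples of 6 are exactly those sharing a remainder mod 6. The 6 residue classes mod 6 are the pigeonholes.
With 24 integers one could put 4 in each residue class and have no class reach 5.
The 25th integer pushes some class to 5, so 6·4 + 1 = 25.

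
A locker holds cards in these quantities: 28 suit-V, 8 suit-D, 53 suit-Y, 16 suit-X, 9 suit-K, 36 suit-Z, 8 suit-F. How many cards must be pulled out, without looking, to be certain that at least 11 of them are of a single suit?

By pigeonhole, the 7 suits are the holes; the cards drawn are the pigeons.
To avoid 11 of any one suit, the worst case takes at most 10 of each suit, or every card of a suit that has fewer than 10.
That gives 10 + 8 + 10 + 10 + 9 + 10 + 8 = 65 cards with no suit reaching 11.
The next card forces some suit to 11, so 65 + 1 = 66.

66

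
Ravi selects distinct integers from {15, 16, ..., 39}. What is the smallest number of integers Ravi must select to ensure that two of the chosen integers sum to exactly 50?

Group the elements by complementary pair {x, 50−x}: {15,35}, {16,34}, {17,33}, …, giving 10 two-element pairs, the single value 25 (it cannot pair with itself since the integers are distinct), and 4 integers whose partner 50−x falls outside [15,39].
Treating each of those 15 groups as a pigeonhole, one can pick one integer per group — 15 integers — with no two summing to 50.
The 16th integer lands in an occupied pair, forcing a sum of 50.

16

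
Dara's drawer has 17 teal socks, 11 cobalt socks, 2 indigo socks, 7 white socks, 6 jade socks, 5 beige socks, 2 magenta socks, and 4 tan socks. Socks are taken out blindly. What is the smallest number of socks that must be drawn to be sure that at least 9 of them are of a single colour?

43

The 8 colours are the holes; the socks drawn are the pigeons.
To avoid 9 of any one colour, the worst case takes at most 8 of each colour, or every sock of a colour that has fewer than 8.
That gives 8 + 8 + 2 + 7 + 6 + 5 + 2 + 4 = 42 socks with no colour reaching 9.
The next sock forces some colour to 9, so 42 + 1 = 43.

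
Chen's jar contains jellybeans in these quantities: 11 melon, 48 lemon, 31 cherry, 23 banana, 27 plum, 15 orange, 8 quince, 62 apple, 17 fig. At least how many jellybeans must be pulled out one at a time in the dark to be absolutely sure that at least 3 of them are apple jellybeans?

In the worst case for collecting apple jellybeans, every non-apple jellybean comes out first.
There are 11 + 48 + 31 + 23 + 27 + 15 + 8 + 17 = 180 non-apple jellybeans altogether.
After those, each further jellybean must be apple, so 180 + 3 = 183 draws guarantee 3 apple jellybeans.

183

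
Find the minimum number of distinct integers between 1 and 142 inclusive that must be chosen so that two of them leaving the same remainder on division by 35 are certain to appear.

36

By pigeonhole, the 35 residue classes mod 35 are the pigeonholes.
With 35 integers one could put 1 in each residue class and have no class reach 2.
The 36th integer pushes some class to 2, so 35·1 + 1 = 36.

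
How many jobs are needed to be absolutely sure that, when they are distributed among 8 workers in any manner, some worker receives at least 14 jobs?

With 104 jobs one could put exactly 13 in each of the 8 workers, and no worker would reach 14.
One more job must land in a worker that already has 13, giving it 14.
So 8 × 13 + 1 = 105 jobs are required.

105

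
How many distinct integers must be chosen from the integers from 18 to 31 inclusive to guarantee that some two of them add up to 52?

10

Two chosen integers sum to 52 exactly when both halves of some pair {x, 52−x} with 21 ≤ x ≤ 52−x ≤ 31 are chosen — 5 such pairs.
The remaining 4 elements (those with no distinct partner in range) can never complete a 52-sum, so the worst case takes all of them and one from each pair: 4 + 5 = 9.
The 10th integer has to be the second member of some pair, so 9 + 1 = 10.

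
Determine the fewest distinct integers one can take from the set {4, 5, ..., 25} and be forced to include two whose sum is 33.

14

Two chosen integers sum to 33 exactly when both halves of some pair {x, 33−x} with 8 ≤ x ≤ 33−x ≤ 25 are chosen — 9 such pairs.
The remaining 4 elements (those with no distinct partner in range) can never complete a 33-sum, so the worst case takes all of them and one from each pair: 4 + 9 = 13.
Pigeonhole: the 14th integer has to be the second member of some pair, so 13 + 1 = 14.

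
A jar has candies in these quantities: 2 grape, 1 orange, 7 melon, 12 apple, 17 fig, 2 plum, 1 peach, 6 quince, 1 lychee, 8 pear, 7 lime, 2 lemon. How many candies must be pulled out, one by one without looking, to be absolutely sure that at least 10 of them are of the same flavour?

An adversary could hand out at most 9 candies per flavour (10 flavours run out sooner): 2 + 1 + 7 + 9 + 9 + 2 + 1 + 6 + 1 + 8 + 7 + 2 = 55 candies and still no flavour has 10.
By the pigeonhole principle, one more candy lands in a flavour already at 9, so 56 draws are enough and 55 are not.

56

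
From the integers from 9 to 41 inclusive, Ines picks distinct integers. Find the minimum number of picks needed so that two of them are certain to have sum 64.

25

Group the elements by complementary pair {x, 64−x}: {23,41}, {24,40}, {25,39}, …, giving 9 two-element pairs; the single value 32 (it cannot pair with itself since the integers are distinct); and 14 integers whose partner 64−x falls outside [9,41].
Treating each of those 24 groups as a pigeonhole, one can pick one integer per group — 24 integers — with no two summing to 64.
The 25th integer lands in an occupied pair, forcing a sum of 64.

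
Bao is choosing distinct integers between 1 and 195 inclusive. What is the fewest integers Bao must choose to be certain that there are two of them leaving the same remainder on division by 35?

By the pigeonhole principle, the 35 residue classes mod 35 are the pigeonholes.
With 35 integers one could put 1 in each residue class and have no class reach 2.
The 36th integer pushes some class to 2, so 35·1 + 1 = 36.

36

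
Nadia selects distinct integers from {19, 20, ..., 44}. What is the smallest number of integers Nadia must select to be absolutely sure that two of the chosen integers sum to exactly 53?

19

Two chosen integers sum to 53 exactly when both halves of some pair {x, 53−x} with 19 ≤ x ≤ 53−x ≤ 34 are chosen — 8 such pairs.
The remaining 10 elements (those with no distinct partner in range) can never complete a 53-sum, so the worst case takes all of them and one from each pair: 10 + 8 = 18.
By the pigeonhole principle, the 19th integer has to be the second member of some pair, so 18 + 1 = 19.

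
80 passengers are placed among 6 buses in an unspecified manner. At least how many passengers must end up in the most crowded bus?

By the pigeonhole principle, the 6 buses are the holes and the 80 passengers are the pigeons.
If every bus held at most 13 passengers, the total would be at most 6 × 13 = 78, which is less than 80.
So some bus holds at least ⌈80/6⌉ = 14 passengers.

14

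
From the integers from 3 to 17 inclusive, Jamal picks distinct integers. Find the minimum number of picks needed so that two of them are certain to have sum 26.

A set avoiding the sum 26 can contain at most one of each pair {x, 26−x}, plus the 7 elements whose complement lies outside the range or equal to its own complement.
The integers 3, …, 13 (11 of them) are such a set: any two sum to at least 3+4 = 7 and at most 12+13 = 25 < 26.
Any 12th integer completes one of the 4 pairs, so 12 choices force a sum of 26.

12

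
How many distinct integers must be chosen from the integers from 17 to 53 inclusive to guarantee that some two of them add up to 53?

28

Group the elements by complementary pair {x, 53−x}: {17,36}, {18,35}, {19,34}, …, giving 10 two-element pairs and 17 integers whose partner 53−x falls outside [17,53].
By pigeonhole, treating each of those 27 groups as a pigeonhole, one can pick one integer per group — 27 integers — with no two summing to 53.
The 28th integer lands in an occupied pair, forcing a sum of 53.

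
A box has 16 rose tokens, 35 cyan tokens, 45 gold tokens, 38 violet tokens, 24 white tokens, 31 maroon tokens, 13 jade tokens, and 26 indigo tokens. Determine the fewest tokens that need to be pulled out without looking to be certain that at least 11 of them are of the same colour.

81

By the pigeonhole principle, the 8 colours are the holes; the tokens drawn are the pigeons.
To avoid 11 of any one colour, the worst case takes at most 10 of each colour.
That gives 10 + 10 + 10 + 10 + 10 + 10 + 10 + 10 = 80 tokens with no colour reaching 11.
The next token forces some colour to 11, so 80 + 1 = 81.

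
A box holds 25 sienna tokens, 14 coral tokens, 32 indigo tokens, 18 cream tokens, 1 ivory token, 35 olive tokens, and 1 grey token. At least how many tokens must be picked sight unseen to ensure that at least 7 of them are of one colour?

33

By pigeonhole, the 7 colours are the holes; the tokens drawn are the pigeons.
To avoid 7 of any one colour, the worst case takes at most 6 of each colour, or every token of a colour that has fewer than 6.
That gives 6 + 6 + 6 + 6 + 1 + 6 + 1 = 32 tokens with no colour reaching 7.
The next token forces some colour to 7, so 32 + 1 = 33.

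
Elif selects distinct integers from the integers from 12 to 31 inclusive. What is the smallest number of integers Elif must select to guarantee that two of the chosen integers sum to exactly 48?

14

Two chosen integers sum to 48 exactly when both halves of some pair {x, 48−x} with 17 ≤ x ≤ 48−x ≤ 31 are chosen — 7 such pairs.
The remaining 6 elements (those with no distinct partner in range) can never complete a 48-sum, so the worst case takes all of them and one from each pair: 6 + 7 = 13.
Pigeonhole: the 14th integer has to be the second member of some pair, so 13 + 1 = 14.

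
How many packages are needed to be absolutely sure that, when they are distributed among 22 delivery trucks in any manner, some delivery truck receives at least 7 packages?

With 132 packages one could put exactly 6 in each of the 22 delivery trucks, and no delivery truck would reach 7.
Pigeonhole: one more package must land in a delivery truck that already has 6, giving it 7.
So 22 × 6 + 1 = 133 packages are required.

133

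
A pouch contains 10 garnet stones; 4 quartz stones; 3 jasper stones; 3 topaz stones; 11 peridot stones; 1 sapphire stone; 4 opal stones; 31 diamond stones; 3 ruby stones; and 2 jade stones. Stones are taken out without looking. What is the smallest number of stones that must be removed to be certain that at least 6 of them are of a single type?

36

Put each drawn stone into a box by type. The largest draw with every box below 6 takes min(count, 5) from each type; types with fewer than 5 contribute all they have.
Σ min(cᵢ, 5) = 5 + 4 + 3 + 3 + 5 + 1 + 4 + 5 + 3 + 2 = 35.
Draw number 35 + 1 = 36 must push one box to 6.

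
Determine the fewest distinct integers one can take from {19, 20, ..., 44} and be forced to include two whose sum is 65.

Two chosen integers sum to 65 exactly when both halves of some pair {x, 65−x} with 21 ≤ x ≤ 65−x ≤ 44 are chosen — 12 such pairs.
The remaining 2 elements (those with no distinct partner in range) can never complete a 65-sum, so the worst case takes all of them and one from each pair: 2 + 12 = 14.
The 15th integer has to be the second member of some pair, so 14 + 1 = 15.

15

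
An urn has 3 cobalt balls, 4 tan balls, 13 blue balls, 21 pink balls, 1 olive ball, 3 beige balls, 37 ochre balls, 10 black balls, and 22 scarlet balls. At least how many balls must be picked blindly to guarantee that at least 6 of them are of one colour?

37

By the pigeonhole principle, put each drawn ball into a box by colour. The largest draw with every box below 6 takes min(count, 5) from each colour; colours with fewer than 5 contribute all they have.
Σ min(cᵢ, 5) = 3 + 4 + 5 + 5 + 1 + 3 + 5 + 5 + 5 = 36.
Draw number 36 + 1 = 37 must push one box to 6.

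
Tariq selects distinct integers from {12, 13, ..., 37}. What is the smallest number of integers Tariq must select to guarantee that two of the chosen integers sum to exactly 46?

Group the elements by complementary pair {x, 46−x}: {12,34}, {13,33}, {14,32}, …, giving 11 two-element pairs, the single value 23 (it cannot pair with itself since the integers are distinct), and 3 integers whose partner 46−x falls outside [12,37].
By pigeonhole, treating each of those 15 groups as a pigeonhole, one can pick one integer per group — 15 integers — with no two summing to 46.
The 16th integer lands in an occupied pair, forcing a sum of 46.

16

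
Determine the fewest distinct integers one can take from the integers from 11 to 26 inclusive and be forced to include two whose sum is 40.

11

Two chosen integers sum to 40 exactly when both halves of some pair {x, 40−x} with 14 ≤ x ≤ 40−x ≤ 26 are chosen — 6 such pairs.
The remaining 4 elements (those with no distinct partner in range) can never complete a 40-sum, so the worst case takes all of them and one from each pair: 4 + 6 = 10.
By the pigeonhole principle, the 11th integer has to be the second member of some pair, so 10 + 1 = 11.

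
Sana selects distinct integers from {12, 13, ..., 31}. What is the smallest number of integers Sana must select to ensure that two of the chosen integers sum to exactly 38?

Two chosen integers sum to 38 exactly when both halves of some pair {x, 38−x} with 12 ≤ x ≤ 38−x ≤ 26 are chosen — 7 such pairs.
The remaining 6 elements (those with no distinct partner in range) can never complete a 38-sum, so the worst case takes all of them and one from each pair: 6 + 7 = 13.
By pigeonhole, the 14th integer has to be the second member of some pair, so 13 + 1 = 14.

14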